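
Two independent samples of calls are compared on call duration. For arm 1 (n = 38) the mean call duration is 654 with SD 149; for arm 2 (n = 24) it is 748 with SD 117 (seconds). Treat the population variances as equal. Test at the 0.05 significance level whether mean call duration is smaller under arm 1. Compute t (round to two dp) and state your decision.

t = -2.62; reject H0

Let group 1 = arm 1, group 2 = arm 2. H0: μ_1 = μ_2; H1: μ_1 < μ_2 (two-sample pooled-variance t-test, left-tailed).
s_p² = [(38−1)·149² + (24−1)·117²]/(38+24−2) = 18938.1
t = (654 − 748)/√[18938.1·(1/38 + 1/24)] = -2.62
df = n₁ + n₂ − 2 = 60
p-value = P(T ≤ -2.62) ≈ 0.006
Since p ≈ 0.006 < α = 0.05, reject H0; the evidence is statistically significant.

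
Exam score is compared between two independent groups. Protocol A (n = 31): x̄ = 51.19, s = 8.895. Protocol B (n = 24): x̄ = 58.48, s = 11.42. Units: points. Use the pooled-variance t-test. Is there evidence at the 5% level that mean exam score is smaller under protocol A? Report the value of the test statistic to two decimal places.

-2.66

Let group 1 = protocol A, group 2 = protocol B. H0: μ_1 = μ_2; H1: μ_1 < μ_2 (two-sample pooled-variance t-test, left-tailed).
s_p² = [(31−1)·8.895² + (24−1)·11.42²]/(31+24−2) = 101.381
t = (51.19 − 58.48)/√[101.381·(1/31 + 1/24)] = -2.66
df = n₁ + n₂ − 2 = 53
p-value = P(T ≤ -2.66) ≈ 0.005
Since p ≈ 0.005 < α = 0.05, reject H0; the evidence is statistically significant.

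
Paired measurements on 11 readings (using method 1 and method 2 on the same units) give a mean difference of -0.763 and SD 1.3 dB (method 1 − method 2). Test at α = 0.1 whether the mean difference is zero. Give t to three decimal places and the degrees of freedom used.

t = -1.947, df = 10

H0: μ_d = 0; H1: μ_d ≠ 0 (paired t-test on the differences, two-sided).
t = d̄/(s_d/√n) = -0.763/(1.3/√11) = -1.947
df = n − 1 = 10
Two-sided p-value ≈ 0.0802
Since p ≈ 0.0802 < α = 0.1, reject H0; the data support H1.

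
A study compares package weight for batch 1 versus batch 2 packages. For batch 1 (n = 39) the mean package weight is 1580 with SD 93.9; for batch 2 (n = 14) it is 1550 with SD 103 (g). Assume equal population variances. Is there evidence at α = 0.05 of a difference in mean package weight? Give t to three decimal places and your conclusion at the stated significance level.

t = 1.000; fail to reject H0

Let group 1 = batch 1, group 2 = batch 2. H0: μ_1 = μ_2; H1: μ_1 ≠ μ_2 (two-sample pooled-variance t-test, two-sided).
s_p² = [(39−1)·93.9² + (14−1)·103²]/(39+14−2) = 9273.94
t = (1580 − 1550)/√[9273.94·(1/39 + 1/14)] = 1.000
df = n₁ + n₂ − 2 = 51
Two-sided p-value ≈ 0.3221
Since p ≈ 0.3221 > α = 0.05, fail to reject H0; the data do not provide sufficient evidence against H0.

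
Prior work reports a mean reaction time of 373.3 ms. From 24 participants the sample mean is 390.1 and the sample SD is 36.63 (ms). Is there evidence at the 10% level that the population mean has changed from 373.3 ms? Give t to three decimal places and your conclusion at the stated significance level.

t = 2.247; reject H0

H0: μ = 373.3; H1: μ ≠ 373.3 (one-sample t-test, two-sided).
t = (x̄ − μ₀)/(s/√n) = (390.1 − 373.3)/(36.63/√24) = 2.247
df = n − 1 = 23
Two-sided p-value ≈ 0.035
Since p ≈ 0.035 < α = 0.1, reject H0; the evidence is statistically significant.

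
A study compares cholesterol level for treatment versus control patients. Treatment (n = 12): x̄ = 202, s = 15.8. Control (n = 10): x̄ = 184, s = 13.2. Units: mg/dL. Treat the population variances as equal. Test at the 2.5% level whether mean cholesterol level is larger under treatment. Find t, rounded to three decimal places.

2.862

Let group 1 = treatment, group 2 = control. H0: μ_1 = μ_2; H1: μ_1 > μ_2 (two-sample pooled-variance t-test, right-tailed).
s_p² = [(12−1)·15.8² + (10−1)·13.2²]/(12+10−2) = 215.71
t = (202 − 184)/√[215.71·(1/12 + 1/10)] = 2.862
df = n₁ + n₂ − 2 = 20
p-value = P(T ≥ 2.862) ≈ 0.005
Since p ≈ 0.005 < α = 0.025, reject H0; the data support H1.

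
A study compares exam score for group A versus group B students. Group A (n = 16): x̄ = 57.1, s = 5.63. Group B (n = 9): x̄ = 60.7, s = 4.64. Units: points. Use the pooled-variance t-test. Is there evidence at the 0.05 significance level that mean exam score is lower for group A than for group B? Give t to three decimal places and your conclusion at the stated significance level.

t = -1.628; fail to reject H0

Let group 1 = group A, group 2 = group B. H0: μ_1 = μ_2; H1: μ_1 < μ_2 (two-sample pooled-variance t-test, left-tailed).
s_p² = [(16−1)·5.63² + (9−1)·4.64²]/(16+9−2) = 28.1604
t = (57.1 − 60.7)/√[28.1604·(1/16 + 1/9)] = -1.628
df = n₁ + n₂ − 2 = 23
p-value = P(T ≤ -1.628) ≈ 0.0586
Since p ≈ 0.0586 > α = 0.05, fail to reject H0; the evidence is not statistically significant.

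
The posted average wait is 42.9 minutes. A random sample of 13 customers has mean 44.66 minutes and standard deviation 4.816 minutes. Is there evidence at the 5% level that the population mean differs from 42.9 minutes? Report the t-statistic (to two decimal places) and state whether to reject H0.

H0: μ = 42.9; H1: μ ≠ 42.9 (one-sample t-test, two-sided).
t = (x̄ − μ₀)/(s/√n) = (44.66 − 42.9)/(4.816/√13) = 1.32
df = n − 1 = 12
Two-sided p-value ≈ 0.212
Since p ≈ 0.212 > α = 0.05, fail to reject H0; the data do not provide sufficient evidence against H0.

t = 1.32; fail to reject H0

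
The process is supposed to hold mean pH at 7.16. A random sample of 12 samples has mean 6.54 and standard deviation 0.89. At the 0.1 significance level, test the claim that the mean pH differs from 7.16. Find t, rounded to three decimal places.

H0: μ = 7.16; H1: μ ≠ 7.16 (one-sample t-test, two-sided).
t = (x̄ − μ₀)/(s/√n) = (6.54 − 7.16)/(0.89/√12) = -2.413
df = n − 1 = 11
Two-sided p-value ≈ 0.034
Since p ≈ 0.034 < α = 0.1, reject H0; the data support H1.

-2.413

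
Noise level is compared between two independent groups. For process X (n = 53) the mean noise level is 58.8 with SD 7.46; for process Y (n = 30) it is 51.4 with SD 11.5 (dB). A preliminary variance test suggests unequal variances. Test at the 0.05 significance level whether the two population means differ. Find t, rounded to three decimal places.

Let group 1 = process X, group 2 = process Y. H0: μ_1 = μ_2; H1: μ_1 ≠ μ_2 (Welch's two-sample t-test, two-sided).
t = (x̄_1 − x̄_2)/√(s_1²/n_1 + s_2²/n_2) = (58.8 − 51.4)/√(7.46²/53 + 11.5²/30) = 3.167
Welch–Satterthwaite df ≈ 43.10
Two-sided p-value ≈ 0.0028
Since p ≈ 0.0028 < α = 0.05, reject H0; the evidence is statistically significant.

3.167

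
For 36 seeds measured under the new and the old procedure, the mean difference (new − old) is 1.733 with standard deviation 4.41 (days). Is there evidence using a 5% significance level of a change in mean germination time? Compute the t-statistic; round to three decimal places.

H0: μ_d = 0; H1: μ_d ≠ 0 (paired t-test on the differences, two-sided).
t = d̄/(s_d/√n) = 1.733/(4.41/√36) = 2.358
df = n − 1 = 35
Two-sided p-value ≈ 0.0241
Since p ≈ 0.0241 < α = 0.05, reject H0; the evidence is statistically significant.

2.358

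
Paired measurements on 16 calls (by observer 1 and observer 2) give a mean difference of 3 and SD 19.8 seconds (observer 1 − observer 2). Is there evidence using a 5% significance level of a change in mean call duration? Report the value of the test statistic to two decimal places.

0.61

H0: μ_d = 0; H1: μ_d ≠ 0 (paired t-test on the differences, two-sided).
t = d̄/(s_d/√n) = 3/(19.8/√16) = 0.61
df = n − 1 = 15
Two-sided p-value ≈ 0.5535
Since p ≈ 0.5535 > α = 0.05, fail to reject H0; the data do not provide sufficient evidence against H0.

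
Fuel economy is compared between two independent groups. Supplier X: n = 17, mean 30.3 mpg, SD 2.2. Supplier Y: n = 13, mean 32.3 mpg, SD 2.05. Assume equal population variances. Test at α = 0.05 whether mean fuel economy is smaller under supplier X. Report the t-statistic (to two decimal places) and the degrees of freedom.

t = -2.54, df = 28

Let group 1 = supplier X, group 2 = supplier Y. H0: μ_1 = μ_2; H1: μ_1 < μ_2 (two-sample pooled-variance t-test, left-tailed).
s_p² = [(17−1)·2.2² + (13−1)·2.05²]/(17+13−2) = 4.56679
t = (30.3 − 32.3)/√[4.56679·(1/17 + 1/13)] = -2.54
df = n₁ + n₂ − 2 = 28
p-value = P(T ≤ -2.54) ≈ 0.0085
Since p ≈ 0.0085 < α = 0.05, reject H0; the data support H1.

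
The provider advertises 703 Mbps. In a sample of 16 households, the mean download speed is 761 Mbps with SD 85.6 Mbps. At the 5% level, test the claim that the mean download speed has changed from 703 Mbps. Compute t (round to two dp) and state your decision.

t = 2.71; reject H0

H0: μ = 703; H1: μ ≠ 703 (one-sample t-test, two-sided).
t = (x̄ − μ₀)/(s/√n) = (761 − 703)/(85.6/√16) = 2.71
df = n − 1 = 15
Two-sided p-value ≈ 0.0161
Since p ≈ 0.0161 < α = 0.05, reject H0; the evidence is statistically significant.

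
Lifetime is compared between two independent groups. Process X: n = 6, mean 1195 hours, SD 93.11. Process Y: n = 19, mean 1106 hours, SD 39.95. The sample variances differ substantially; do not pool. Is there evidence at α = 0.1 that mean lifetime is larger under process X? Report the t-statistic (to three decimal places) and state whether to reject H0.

Let group 1 = process X, group 2 = process Y. H0: μ_1 = μ_2; H1: μ_1 > μ_2 (Welch's two-sample t-test, right-tailed).
t = (x̄_1 − x̄_2)/√(s_1²/n_1 + s_2²/n_2) = (1195 − 1106)/√(93.11²/6 + 39.95²/19) = 2.276
Welch–Satterthwaite df ≈ 5.59
p-value = P(T ≥ 2.276) ≈ 0.0332
Since p ≈ 0.0332 < α = 0.1, reject H0; the evidence is statistically significant.

t = 2.276; reject H0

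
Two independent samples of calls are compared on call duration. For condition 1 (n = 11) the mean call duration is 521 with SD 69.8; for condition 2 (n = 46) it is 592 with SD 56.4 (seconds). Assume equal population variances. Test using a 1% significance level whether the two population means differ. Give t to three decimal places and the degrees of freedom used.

Let group 1 = condition 1, group 2 = condition 2. H0: μ_1 = μ_2; H1: μ_1 ≠ μ_2 (two-sample pooled-variance t-test, two-sided).
s_p² = [(11−1)·69.8² + (46−1)·56.4²]/(11+46−2) = 3488.43
t = (521 − 592)/√[3488.43·(1/11 + 1/46)] = -3.582
df = n₁ + n₂ − 2 = 55
Two-sided p-value ≈ 0.001
Since p ≈ 0.001 < α = 0.01, reject H0; the data support H1.

t = -3.582, df = 55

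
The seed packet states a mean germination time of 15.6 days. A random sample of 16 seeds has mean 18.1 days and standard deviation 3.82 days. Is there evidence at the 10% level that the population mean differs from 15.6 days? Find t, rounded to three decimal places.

2.618

H0: μ = 15.6; H1: μ ≠ 15.6 (one-sample t-test, two-sided).
t = (x̄ − μ₀)/(s/√n) = (18.1 − 15.6)/(3.82/√16) = 2.618
df = n − 1 = 15
Two-sided p-value ≈ 0.019
Since p ≈ 0.019 < α = 0.1, reject H0; the evidence is statistically significant.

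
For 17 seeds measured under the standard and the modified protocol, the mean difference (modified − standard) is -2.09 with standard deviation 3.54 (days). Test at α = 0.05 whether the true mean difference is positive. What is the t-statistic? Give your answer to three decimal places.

H0: μ_d = 0; H1: μ_d > 0 (paired t-test on the differences, right-tailed).
t = d̄/(s_d/√n) = -2.09/(3.54/√17) = -2.434
df = n − 1 = 16
p-value = P(T ≥ -2.434) ≈ 0.9865
Since p ≈ 0.9865 > α = 0.05, fail to reject H0; the data do not provide sufficient evidence against H0.

-2.434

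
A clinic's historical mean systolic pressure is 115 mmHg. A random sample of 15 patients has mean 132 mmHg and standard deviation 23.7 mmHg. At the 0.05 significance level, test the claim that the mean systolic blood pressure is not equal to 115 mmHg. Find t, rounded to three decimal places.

2.778

H0: μ = 115; H1: μ ≠ 115 (one-sample t-test, two-sided).
t = (x̄ − μ₀)/(s/√n) = (132 − 115)/(23.7/√15) = 2.778
df = n − 1 = 14
Two-sided p-value ≈ 0.0148
Since p ≈ 0.0148 < α = 0.05, reject H0; the evidence is statistically significant.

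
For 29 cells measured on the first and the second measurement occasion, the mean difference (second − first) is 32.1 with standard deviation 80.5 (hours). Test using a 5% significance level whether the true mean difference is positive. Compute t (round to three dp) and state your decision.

t = 2.147; reject H0

H0: μ_d = 0; H1: μ_d > 0 (paired t-test on the differences, right-tailed).
t = d̄/(s_d/√n) = 32.1/(80.5/√29) = 2.147
df = n − 1 = 28
p-value = P(T ≥ 2.147) ≈ 0.020
Since p ≈ 0.020 < α = 0.05, reject H0; the evidence is statistically significant.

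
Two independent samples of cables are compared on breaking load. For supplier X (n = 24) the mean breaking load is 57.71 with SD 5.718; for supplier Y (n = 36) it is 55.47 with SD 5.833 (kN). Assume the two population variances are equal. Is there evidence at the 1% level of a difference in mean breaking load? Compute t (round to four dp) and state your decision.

t = 1.4687; fail to reject H0

Let group 1 = supplier X, group 2 = supplier Y. H0: μ_1 = μ_2; H1: μ_1 ≠ μ_2 (two-sample pooled-variance t-test, two-sided).
s_p² = [(24−1)·5.718² + (36−1)·5.833²]/(24+36−2) = 33.4971
t = (57.71 − 55.47)/√[33.4971·(1/24 + 1/36)] = 1.4687
df = n₁ + n₂ − 2 = 58
Two-sided p-value ≈ 0.147
Since p ≈ 0.147 > α = 0.01, fail to reject H0; the evidence is not statistically significant.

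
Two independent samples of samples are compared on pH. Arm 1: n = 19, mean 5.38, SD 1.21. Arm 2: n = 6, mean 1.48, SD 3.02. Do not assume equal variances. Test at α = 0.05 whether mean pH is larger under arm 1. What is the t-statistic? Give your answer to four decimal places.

3.0860

Let group 1 = arm 1, group 2 = arm 2. H0: μ_1 = μ_2; H1: μ_1 > μ_2 (Welch's two-sample t-test, right-tailed).
t = (x̄_1 − x̄_2)/√(s_1²/n_1 + s_2²/n_2) = (5.38 − 1.48)/√(1.21²/19 + 3.02²/6) = 3.0860
Welch–Satterthwaite df ≈ 5.52
p-value = P(T ≥ 3.0860) ≈ 0.0120
Since p ≈ 0.0120 < α = 0.05, reject H0; the data support H1.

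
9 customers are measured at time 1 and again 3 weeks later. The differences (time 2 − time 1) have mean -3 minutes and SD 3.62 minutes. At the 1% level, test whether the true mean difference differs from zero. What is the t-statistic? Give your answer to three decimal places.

H0: μ_d = 0; H1: μ_d ≠ 0 (paired t-test on the differences, two-sided).
t = d̄/(s_d/√n) = -3/(3.62/√9) = -2.486
df = n − 1 = 8
Two-sided p-value ≈ 0.038
Since p ≈ 0.038 > α = 0.01, fail to reject H0; the data do not provide sufficient evidence against H0.

-2.486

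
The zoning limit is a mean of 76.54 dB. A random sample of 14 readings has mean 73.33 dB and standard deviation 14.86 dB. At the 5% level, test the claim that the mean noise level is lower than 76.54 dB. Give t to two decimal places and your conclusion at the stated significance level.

H0: μ = 76.54; H1: μ < 76.54 (one-sample t-test, left-tailed).
t = (x̄ − μ₀)/(s/√n) = (73.33 − 76.54)/(14.86/√14) = -0.81
df = n − 1 = 13
p-value = P(T ≤ -0.81) ≈ 0.217
Since p ≈ 0.217 > α = 0.05, fail to reject H0; the evidence is not statistically significant.

t = -0.81; fail to reject H0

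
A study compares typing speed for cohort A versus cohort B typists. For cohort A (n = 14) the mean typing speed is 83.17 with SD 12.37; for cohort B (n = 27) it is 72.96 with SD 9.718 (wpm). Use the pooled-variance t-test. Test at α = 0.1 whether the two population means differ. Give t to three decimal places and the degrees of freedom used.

Let group 1 = cohort A, group 2 = cohort B. H0: μ_1 = μ_2; H1: μ_1 ≠ μ_2 (two-sample pooled-variance t-test, two-sided).
s_p² = [(14−1)·12.37² + (27−1)·9.718²]/(14+27−2) = 113.965
t = (83.17 − 72.96)/√[113.965·(1/14 + 1/27)] = 2.904
df = n₁ + n₂ − 2 = 39
Two-sided p-value ≈ 0.006
Since p ≈ 0.006 < α = 0.1, reject H0; the data support H1.

t = 2.904, df = 39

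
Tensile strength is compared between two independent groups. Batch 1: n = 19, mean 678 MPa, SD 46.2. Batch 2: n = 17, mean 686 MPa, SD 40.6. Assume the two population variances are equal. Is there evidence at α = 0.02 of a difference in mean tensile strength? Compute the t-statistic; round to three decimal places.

-0.549

Let group 1 = batch 1, group 2 = batch 2. H0: μ_1 = μ_2; H1: μ_1 ≠ μ_2 (two-sample pooled-variance t-test, two-sided).
s_p² = [(19−1)·46.2² + (17−1)·40.6²]/(19+17−2) = 1905.7
t = (678 − 686)/√[1905.7·(1/19 + 1/17)] = -0.549
df = n₁ + n₂ − 2 = 34
Two-sided p-value ≈ 0.5866
Since p ≈ 0.5866 > α = 0.02, fail to reject H0; the evidence is not statistically significant.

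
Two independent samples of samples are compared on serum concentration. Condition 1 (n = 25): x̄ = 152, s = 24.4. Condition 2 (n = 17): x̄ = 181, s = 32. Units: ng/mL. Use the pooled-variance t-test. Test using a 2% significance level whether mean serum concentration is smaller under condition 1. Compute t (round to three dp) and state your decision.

Let group 1 = condition 1, group 2 = condition 2. H0: μ_1 = μ_2; H1: μ_1 < μ_2 (two-sample pooled-variance t-test, left-tailed).
s_p² = [(25−1)·24.4² + (17−1)·32²]/(25+17−2) = 766.816
t = (152 − 181)/√[766.816·(1/25 + 1/17)] = -3.331
df = n₁ + n₂ − 2 = 40
p-value = P(T ≤ -3.331) ≈ 0.001
Since p ≈ 0.001 < α = 0.02, reject H0; the data support H1.

t = -3.331; reject H0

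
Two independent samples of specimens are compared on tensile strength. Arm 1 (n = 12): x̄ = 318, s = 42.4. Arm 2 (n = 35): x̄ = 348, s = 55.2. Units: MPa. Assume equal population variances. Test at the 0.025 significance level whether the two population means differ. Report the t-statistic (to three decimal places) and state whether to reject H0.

t = -1.713; fail to reject H0

Let group 1 = arm 1, group 2 = arm 2. H0: μ_1 = μ_2; H1: μ_1 ≠ μ_2 (two-sample pooled-variance t-test, two-sided).
s_p² = [(12−1)·42.4² + (35−1)·55.2²]/(12+35−2) = 2741.66
t = (318 − 348)/√[2741.66·(1/12 + 1/35)] = -1.713
df = n₁ + n₂ − 2 = 45
Two-sided p-value ≈ 0.0936
Since p ≈ 0.0936 > α = 0.025, fail to reject H0; the data do not provide sufficient evidence against H0.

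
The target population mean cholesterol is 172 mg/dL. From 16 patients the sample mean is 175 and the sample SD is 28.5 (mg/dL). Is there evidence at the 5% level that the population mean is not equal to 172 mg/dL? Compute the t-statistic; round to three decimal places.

0.421

H0: μ = 172; H1: μ ≠ 172 (one-sample t-test, two-sided).
t = (x̄ − μ₀)/(s/√n) = (175 − 172)/(28.5/√16) = 0.421
df = n − 1 = 15
Two-sided p-value ≈ 0.6797
Since p ≈ 0.6797 > α = 0.05, fail to reject H0; the data do not provide sufficient evidence against H0.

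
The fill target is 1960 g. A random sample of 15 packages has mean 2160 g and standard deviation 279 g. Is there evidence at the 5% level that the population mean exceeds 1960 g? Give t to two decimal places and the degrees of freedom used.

H0: μ = 1960; H1: μ > 1960 (one-sample t-test, right-tailed).
t = (x̄ − μ₀)/(s/√n) = (2160 − 1960)/(279/√15) = 2.78
df = n − 1 = 14
p-value = P(T ≥ 2.78) ≈ 0.0074
Since p ≈ 0.0074 < α = 0.05, reject H0; the data support H1.

t = 2.78, df = 14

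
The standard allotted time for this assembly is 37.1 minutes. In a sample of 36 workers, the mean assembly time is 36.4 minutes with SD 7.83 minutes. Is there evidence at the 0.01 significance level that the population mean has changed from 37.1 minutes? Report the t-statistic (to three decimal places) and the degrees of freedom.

H0: μ = 37.1; H1: μ ≠ 37.1 (one-sample t-test, two-sided).
t = (x̄ − μ₀)/(s/√n) = (36.4 − 37.1)/(7.83/√36) = -0.536
df = n − 1 = 35
Two-sided p-value ≈ 0.595
Since p ≈ 0.595 > α = 0.01, fail to reject H0; the evidence is not statistically significant.

t = -0.536, df = 35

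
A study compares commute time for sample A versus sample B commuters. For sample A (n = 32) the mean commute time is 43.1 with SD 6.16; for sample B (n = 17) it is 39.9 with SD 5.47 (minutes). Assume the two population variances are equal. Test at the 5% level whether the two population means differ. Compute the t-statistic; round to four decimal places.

1.7968

Let group 1 = sample A, group 2 = sample B. H0: μ_1 = μ_2; H1: μ_1 ≠ μ_2 (two-sample pooled-variance t-test, two-sided).
s_p² = [(32−1)·6.16² + (17−1)·5.47²]/(32+17−2) = 35.2138
t = (43.1 − 39.9)/√[35.2138·(1/32 + 1/17)] = 1.7968
df = n₁ + n₂ − 2 = 47
Two-sided p-value ≈ 0.0788
Since p ≈ 0.0788 > α = 0.05, fail to reject H0; the data do not provide sufficient evidence against H0.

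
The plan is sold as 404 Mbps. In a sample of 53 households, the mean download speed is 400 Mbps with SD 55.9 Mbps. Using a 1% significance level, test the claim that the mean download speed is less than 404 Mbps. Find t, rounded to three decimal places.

-0.521

H0: μ = 404; H1: μ < 404 (one-sample t-test, left-tailed).
t = (x̄ − μ₀)/(s/√n) = (400 − 404)/(55.9/√53) = -0.521
df = n − 1 = 52
p-value = P(T ≤ -0.521) ≈ 0.302
Since p ≈ 0.302 > α = 0.01, fail to reject H0; the data do not provide sufficient evidence against H0.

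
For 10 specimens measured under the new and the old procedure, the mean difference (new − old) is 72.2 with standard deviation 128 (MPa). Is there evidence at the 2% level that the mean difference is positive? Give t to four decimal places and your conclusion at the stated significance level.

H0: μ_d = 0; H1: μ_d > 0 (paired t-test on the differences, right-tailed).
t = d̄/(s_d/√n) = 72.2/(128/√10) = 1.7837
df = n − 1 = 9
p-value = P(T ≥ 1.7837) ≈ 0.054
Since p ≈ 0.054 > α = 0.02, fail to reject H0; the evidence is not statistically significant.

t = 1.7837; fail to reject H0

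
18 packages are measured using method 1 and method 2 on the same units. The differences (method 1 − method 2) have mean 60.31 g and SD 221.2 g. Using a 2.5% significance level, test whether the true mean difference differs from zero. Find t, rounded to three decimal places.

1.157

H0: μ_d = 0; H1: μ_d ≠ 0 (paired t-test on the differences, two-sided).
t = d̄/(s_d/√n) = 60.31/(221.2/√18) = 1.157
df = n − 1 = 17
Two-sided p-value ≈ 0.263
Since p ≈ 0.263 > α = 0.025, fail to reject H0; the data do not provide sufficient evidence against H0.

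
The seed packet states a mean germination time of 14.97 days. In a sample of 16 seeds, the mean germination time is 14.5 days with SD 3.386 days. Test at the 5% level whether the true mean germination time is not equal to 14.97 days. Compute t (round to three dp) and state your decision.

t = -0.555; fail to reject H0

H0: μ = 14.97; H1: μ ≠ 14.97 (one-sample t-test, two-sided).
t = (x̄ − μ₀)/(s/√n) = (14.5 − 14.97)/(3.386/√16) = -0.555
df = n − 1 = 15
Two-sided p-value ≈ 0.5869
Since p ≈ 0.5869 > α = 0.05, fail to reject H0; the data do not provide sufficient evidence against H0.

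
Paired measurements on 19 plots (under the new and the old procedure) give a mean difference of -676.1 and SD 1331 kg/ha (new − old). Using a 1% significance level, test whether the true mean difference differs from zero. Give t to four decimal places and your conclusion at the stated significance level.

t = -2.2142; fail to reject H0

H0: μ_d = 0; H1: μ_d ≠ 0 (paired t-test on the differences, two-sided).
t = d̄/(s_d/√n) = -676.1/(1331/√19) = -2.2142
df = n − 1 = 18
Two-sided p-value ≈ 0.040
Since p ≈ 0.040 > α = 0.01, fail to reject H0; the evidence is not statistically significant.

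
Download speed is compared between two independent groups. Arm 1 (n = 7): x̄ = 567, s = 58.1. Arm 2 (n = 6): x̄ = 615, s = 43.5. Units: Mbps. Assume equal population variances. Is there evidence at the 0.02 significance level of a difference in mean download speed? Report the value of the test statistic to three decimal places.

-1.660

Let group 1 = arm 1, group 2 = arm 2. H0: μ_1 = μ_2; H1: μ_1 ≠ μ_2 (two-sample pooled-variance t-test, two-sided).
s_p² = [(7−1)·58.1² + (6−1)·43.5²]/(7+6−2) = 2701.36
t = (567 − 615)/√[2701.36·(1/7 + 1/6)] = -1.660
df = n₁ + n₂ − 2 = 11
Two-sided p-value ≈ 0.125
Since p ≈ 0.125 > α = 0.02, fail to reject H0; the evidence is not statistically significant.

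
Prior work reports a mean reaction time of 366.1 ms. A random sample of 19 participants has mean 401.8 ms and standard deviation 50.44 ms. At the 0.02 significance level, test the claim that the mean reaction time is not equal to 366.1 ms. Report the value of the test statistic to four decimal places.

3.0851

H0: μ = 366.1; H1: μ ≠ 366.1 (one-sample t-test, two-sided).
t = (x̄ − μ₀)/(s/√n) = (401.8 − 366.1)/(50.44/√19) = 3.0851
df = n − 1 = 18
Two-sided p-value ≈ 0.006
Since p ≈ 0.006 < α = 0.02, reject H0; the data support H1.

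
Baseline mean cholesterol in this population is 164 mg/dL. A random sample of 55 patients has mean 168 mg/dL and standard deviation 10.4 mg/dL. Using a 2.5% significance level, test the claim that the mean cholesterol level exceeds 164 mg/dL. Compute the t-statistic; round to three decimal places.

2.852

H0: μ = 164; H1: μ > 164 (one-sample t-test, right-tailed).
t = (x̄ − μ₀)/(s/√n) = (168 − 164)/(10.4/√55) = 2.852
df = n − 1 = 54
p-value = P(T ≥ 2.852) ≈ 0.003
Since p ≈ 0.003 < α = 0.025, reject H0; the data support H1.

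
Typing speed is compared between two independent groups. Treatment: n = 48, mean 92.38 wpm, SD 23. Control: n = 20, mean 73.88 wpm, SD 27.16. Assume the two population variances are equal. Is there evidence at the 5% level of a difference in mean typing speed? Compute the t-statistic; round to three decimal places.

Let group 1 = treatment, group 2 = control. H0: μ_1 = μ_2; H1: μ_1 ≠ μ_2 (two-sample pooled-variance t-test, two-sided).
s_p² = [(48−1)·23² + (20−1)·27.16²]/(48+20−2) = 589.07
t = (92.38 − 73.88)/√[589.07·(1/48 + 1/20)] = 2.864
df = n₁ + n₂ − 2 = 66
Two-sided p-value ≈ 0.0056
Since p ≈ 0.0056 < α = 0.05, reject H0; the evidence is statistically significant.

2.864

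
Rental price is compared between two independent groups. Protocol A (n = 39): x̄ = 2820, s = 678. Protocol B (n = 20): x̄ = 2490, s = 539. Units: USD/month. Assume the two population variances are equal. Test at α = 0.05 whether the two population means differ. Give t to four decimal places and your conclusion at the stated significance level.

Let group 1 = protocol A, group 2 = protocol B. H0: μ_1 = μ_2; H1: μ_1 ≠ μ_2 (two-sample pooled-variance t-test, two-sided).
s_p² = [(39−1)·678² + (20−1)·539²]/(39+20−2) = 403296
t = (2820 − 2490)/√[403296·(1/39 + 1/20)] = 1.8894
df = n₁ + n₂ − 2 = 57
Two-sided p-value ≈ 0.0639
Since p ≈ 0.0639 > α = 0.05, fail to reject H0; the evidence is not statistically significant.

t = 1.8894; fail to reject H0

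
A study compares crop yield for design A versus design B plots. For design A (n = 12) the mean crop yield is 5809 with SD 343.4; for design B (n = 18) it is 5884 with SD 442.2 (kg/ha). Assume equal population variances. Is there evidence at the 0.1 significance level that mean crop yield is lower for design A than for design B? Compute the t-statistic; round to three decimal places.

-0.495

Let group 1 = design A, group 2 = design B. H0: μ_1 = μ_2; H1: μ_1 < μ_2 (two-sample pooled-variance t-test, left-tailed).
s_p² = [(12−1)·343.4² + (18−1)·442.2²]/(12+18−2) = 165048
t = (5809 − 5884)/√[165048·(1/12 + 1/18)] = -0.495
df = n₁ + n₂ − 2 = 28
p-value = P(T ≤ -0.495) ≈ 0.312
Since p ≈ 0.312 > α = 0.1, fail to reject H0; the data do not provide sufficient evidence against H0.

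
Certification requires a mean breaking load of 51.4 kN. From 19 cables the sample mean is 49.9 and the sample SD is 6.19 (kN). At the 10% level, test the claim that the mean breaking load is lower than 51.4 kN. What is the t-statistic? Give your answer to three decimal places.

H0: μ = 51.4; H1: μ < 51.4 (one-sample t-test, left-tailed).
t = (x̄ − μ₀)/(s/√n) = (49.9 − 51.4)/(6.19/√19) = -1.056
df = n − 1 = 18
p-value = P(T ≤ -1.056) ≈ 0.152
Since p ≈ 0.152 > α = 0.1, fail to reject H0; the evidence is not statistically significant.

-1.056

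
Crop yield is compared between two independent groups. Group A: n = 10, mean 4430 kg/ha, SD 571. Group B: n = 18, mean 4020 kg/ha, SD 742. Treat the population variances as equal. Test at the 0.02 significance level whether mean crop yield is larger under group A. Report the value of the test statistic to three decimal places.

1.512

Let group 1 = group A, group 2 = group B. H0: μ_1 = μ_2; H1: μ_1 > μ_2 (two-sample pooled-variance t-test, right-tailed).
s_p² = [(10−1)·571² + (18−1)·742²]/(10+18−2) = 472844
t = (4430 − 4020)/√[472844·(1/10 + 1/18)] = 1.512
df = n₁ + n₂ − 2 = 26
p-value = P(T ≥ 1.512) ≈ 0.071
Since p ≈ 0.071 > α = 0.02, fail to reject H0; the data do not provide sufficient evidence against H0.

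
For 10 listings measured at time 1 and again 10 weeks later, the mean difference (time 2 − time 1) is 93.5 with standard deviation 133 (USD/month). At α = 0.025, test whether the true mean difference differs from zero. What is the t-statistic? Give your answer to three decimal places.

2.223

H0: μ_d = 0; H1: μ_d ≠ 0 (paired t-test on the differences, two-sided).
t = d̄/(s_d/√n) = 93.5/(133/√10) = 2.223
df = n − 1 = 9
Two-sided p-value ≈ 0.0533
Since p ≈ 0.0533 > α = 0.025, fail to reject H0; the evidence is not statistically significant.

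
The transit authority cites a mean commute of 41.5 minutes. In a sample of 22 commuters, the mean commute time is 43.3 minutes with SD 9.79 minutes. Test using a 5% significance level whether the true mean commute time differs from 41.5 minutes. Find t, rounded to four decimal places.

0.8624

H0: μ = 41.5; H1: μ ≠ 41.5 (one-sample t-test, two-sided).
t = (x̄ − μ₀)/(s/√n) = (43.3 − 41.5)/(9.79/√22) = 0.8624
df = n − 1 = 21
Two-sided p-value ≈ 0.3982
Since p ≈ 0.3982 > α = 0.05, fail to reject H0; the evidence is not statistically significant.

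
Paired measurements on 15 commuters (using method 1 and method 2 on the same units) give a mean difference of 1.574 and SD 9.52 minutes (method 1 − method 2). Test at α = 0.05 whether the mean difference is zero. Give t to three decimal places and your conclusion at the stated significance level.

H0: μ_d = 0; H1: μ_d ≠ 0 (paired t-test on the differences, two-sided).
t = d̄/(s_d/√n) = 1.574/(9.52/√15) = 0.640
df = n − 1 = 14
Two-sided p-value ≈ 0.5323
Since p ≈ 0.5323 > α = 0.05, fail to reject H0; the data do not provide sufficient evidence against H0.

t = 0.640; fail to reject H0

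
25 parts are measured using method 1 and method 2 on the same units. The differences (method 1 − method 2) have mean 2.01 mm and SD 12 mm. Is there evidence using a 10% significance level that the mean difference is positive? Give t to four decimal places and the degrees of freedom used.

H0: μ_d = 0; H1: μ_d > 0 (paired t-test on the differences, right-tailed).
t = d̄/(s_d/√n) = 2.01/(12/√25) = 0.8375
df = n − 1 = 24
p-value = P(T ≥ 0.8375) ≈ 0.205
Since p ≈ 0.205 > α = 0.1, fail to reject H0; the evidence is not statistically significant.

t = 0.8375, df = 24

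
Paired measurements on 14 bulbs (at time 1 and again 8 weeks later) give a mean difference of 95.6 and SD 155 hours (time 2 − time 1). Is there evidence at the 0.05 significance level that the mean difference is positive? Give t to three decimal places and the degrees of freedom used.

H0: μ_d = 0; H1: μ_d > 0 (paired t-test on the differences, right-tailed).
t = d̄/(s_d/√n) = 95.6/(155/√14) = 2.308
df = n − 1 = 13
p-value = P(T ≥ 2.308) ≈ 0.019
Since p ≈ 0.019 < α = 0.05, reject H0; the evidence is statistically significant.

t = 2.308, df = 13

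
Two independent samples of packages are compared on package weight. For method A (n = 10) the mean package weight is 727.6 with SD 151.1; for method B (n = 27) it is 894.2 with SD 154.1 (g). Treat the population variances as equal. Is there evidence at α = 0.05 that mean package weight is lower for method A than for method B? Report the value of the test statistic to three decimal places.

-2.935

Let group 1 = method A, group 2 = method B. H0: μ_1 = μ_2; H1: μ_1 < μ_2 (two-sample pooled-variance t-test, left-tailed).
s_p² = [(10−1)·151.1² + (27−1)·154.1²]/(10+27−2) = 23511.4
t = (727.6 − 894.2)/√[23511.4·(1/10 + 1/27)] = -2.935
df = n₁ + n₂ − 2 = 35
p-value = P(T ≤ -2.935) ≈ 0.003
Since p ≈ 0.003 < α = 0.05, reject H0; the data support H1.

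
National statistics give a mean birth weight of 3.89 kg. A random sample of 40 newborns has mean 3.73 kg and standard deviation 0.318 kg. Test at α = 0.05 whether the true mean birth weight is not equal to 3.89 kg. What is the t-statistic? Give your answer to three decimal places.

-3.182

H0: μ = 3.89; H1: μ ≠ 3.89 (one-sample t-test, two-sided).
t = (x̄ − μ₀)/(s/√n) = (3.73 − 3.89)/(0.318/√40) = -3.182
df = n − 1 = 39
Two-sided p-value ≈ 0.0029
Since p ≈ 0.0029 < α = 0.05, reject H0; the evidence is statistically significant.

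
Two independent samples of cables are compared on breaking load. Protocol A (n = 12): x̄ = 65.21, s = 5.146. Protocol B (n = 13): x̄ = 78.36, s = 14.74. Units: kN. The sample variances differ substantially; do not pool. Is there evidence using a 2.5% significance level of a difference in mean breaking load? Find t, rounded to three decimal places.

-3.023

Let group 1 = protocol A, group 2 = protocol B. H0: μ_1 = μ_2; H1: μ_1 ≠ μ_2 (Welch's two-sample t-test, two-sided).
t = (x̄_1 − x̄_2)/√(s_1²/n_1 + s_2²/n_2) = (65.21 − 78.36)/√(5.146²/12 + 14.74²/13) = -3.023
Welch–Satterthwaite df ≈ 15.09
Two-sided p-value ≈ 0.0085
Since p ≈ 0.0085 < α = 0.025, reject H0; the data support H1.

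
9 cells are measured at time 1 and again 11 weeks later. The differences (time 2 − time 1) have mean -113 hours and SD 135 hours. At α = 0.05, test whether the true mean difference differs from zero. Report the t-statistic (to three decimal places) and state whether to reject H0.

H0: μ_d = 0; H1: μ_d ≠ 0 (paired t-test on the differences, two-sided).
t = d̄/(s_d/√n) = -113/(135/√9) = -2.511
df = n − 1 = 8
Two-sided p-value ≈ 0.036
Since p ≈ 0.036 < α = 0.05, reject H0; the evidence is statistically significant.

t = -2.511; reject H0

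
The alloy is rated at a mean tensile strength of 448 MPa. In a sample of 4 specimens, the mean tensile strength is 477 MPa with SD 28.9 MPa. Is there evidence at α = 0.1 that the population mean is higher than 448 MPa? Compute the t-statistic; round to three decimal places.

H0: μ = 448; H1: μ > 448 (one-sample t-test, right-tailed).
t = (x̄ − μ₀)/(s/√n) = (477 − 448)/(28.9/√4) = 2.007
df = n − 1 = 3
p-value = P(T ≥ 2.007) ≈ 0.0692
Since p ≈ 0.0692 < α = 0.1, reject H0; the evidence is statistically significant.

2.007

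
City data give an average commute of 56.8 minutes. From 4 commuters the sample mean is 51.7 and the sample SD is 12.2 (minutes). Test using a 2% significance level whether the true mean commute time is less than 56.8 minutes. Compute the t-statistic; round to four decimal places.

-0.8361

H0: μ = 56.8; H1: μ < 56.8 (one-sample t-test, left-tailed).
t = (x̄ − μ₀)/(s/√n) = (51.7 − 56.8)/(12.2/√4) = -0.8361
df = n − 1 = 3
p-value = P(T ≤ -0.8361) ≈ 0.2322
Since p ≈ 0.2322 > α = 0.02, fail to reject H0; the evidence is not statistically significant.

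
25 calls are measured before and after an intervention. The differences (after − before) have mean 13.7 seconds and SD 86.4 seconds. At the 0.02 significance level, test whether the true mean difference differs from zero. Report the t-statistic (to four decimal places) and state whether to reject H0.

H0: μ_d = 0; H1: μ_d ≠ 0 (paired t-test on the differences, two-sided).
t = d̄/(s_d/√n) = 13.7/(86.4/√25) = 0.7928
df = n − 1 = 24
Two-sided p-value ≈ 0.436
Since p ≈ 0.436 > α = 0.02, fail to reject H0; the data do not provide sufficient evidence against H0.

t = 0.7928; fail to reject H0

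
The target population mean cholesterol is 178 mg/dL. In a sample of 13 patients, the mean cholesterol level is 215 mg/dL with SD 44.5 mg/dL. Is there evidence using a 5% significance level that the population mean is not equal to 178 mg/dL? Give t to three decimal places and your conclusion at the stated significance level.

t = 2.998; reject H0

H0: μ = 178; H1: μ ≠ 178 (one-sample t-test, two-sided).
t = (x̄ − μ₀)/(s/√n) = (215 − 178)/(44.5/√13) = 2.998
df = n − 1 = 12
Two-sided p-value ≈ 0.011
Since p ≈ 0.011 < α = 0.05, reject H0; the data support H1.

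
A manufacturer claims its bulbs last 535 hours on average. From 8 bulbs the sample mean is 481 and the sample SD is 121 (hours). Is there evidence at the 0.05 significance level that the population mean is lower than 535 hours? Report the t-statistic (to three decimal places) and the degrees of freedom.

H0: μ = 535; H1: μ < 535 (one-sample t-test, left-tailed).
t = (x̄ − μ₀)/(s/√n) = (481 − 535)/(121/√8) = -1.262
df = n − 1 = 7
p-value = P(T ≤ -1.262) ≈ 0.1236
Since p ≈ 0.1236 > α = 0.05, fail to reject H0; the evidence is not statistically significant.

t = -1.262, df = 7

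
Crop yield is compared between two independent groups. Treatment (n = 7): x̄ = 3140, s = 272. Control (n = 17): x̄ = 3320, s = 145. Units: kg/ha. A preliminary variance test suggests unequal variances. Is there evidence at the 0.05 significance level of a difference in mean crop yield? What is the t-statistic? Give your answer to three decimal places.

Let group 1 = treatment, group 2 = control. H0: μ_1 = μ_2; H1: μ_1 ≠ μ_2 (Welch's two-sample t-test, two-sided).
t = (x̄_1 − x̄_2)/√(s_1²/n_1 + s_2²/n_2) = (3140 − 3320)/√(272²/7 + 145²/17) = -1.657
Welch–Satterthwaite df ≈ 7.45
Two-sided p-value ≈ 0.1390
Since p ≈ 0.1390 > α = 0.05, fail to reject H0; the data do not provide sufficient evidence against H0.

-1.657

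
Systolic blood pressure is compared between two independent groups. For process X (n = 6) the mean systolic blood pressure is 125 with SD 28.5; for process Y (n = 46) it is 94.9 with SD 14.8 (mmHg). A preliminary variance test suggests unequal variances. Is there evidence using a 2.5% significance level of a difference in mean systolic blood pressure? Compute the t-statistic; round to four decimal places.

Let group 1 = process X, group 2 = process Y. H0: μ_1 = μ_2; H1: μ_1 ≠ μ_2 (Welch's two-sample t-test, two-sided).
t = (x̄_1 − x̄_2)/√(s_1²/n_1 + s_2²/n_2) = (125 − 94.9)/√(28.5²/6 + 14.8²/46) = 2.5427
Welch–Satterthwaite df ≈ 5.36
Two-sided p-value ≈ 0.049
Since p ≈ 0.049 > α = 0.025, fail to reject H0; the evidence is not statistically significant.

2.5427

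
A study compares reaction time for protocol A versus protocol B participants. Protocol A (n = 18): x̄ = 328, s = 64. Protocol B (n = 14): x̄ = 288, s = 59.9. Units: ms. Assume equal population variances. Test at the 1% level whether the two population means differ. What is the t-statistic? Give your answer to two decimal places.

Let group 1 = protocol A, group 2 = protocol B. H0: μ_1 = μ_2; H1: μ_1 ≠ μ_2 (two-sample pooled-variance t-test, two-sided).
s_p² = [(18−1)·64² + (14−1)·59.9²]/(18+14−2) = 3875.87
t = (328 − 288)/√[3875.87·(1/18 + 1/14)] = 1.80
df = n₁ + n₂ − 2 = 30
Two-sided p-value ≈ 0.0814
Since p ≈ 0.0814 > α = 0.01, fail to reject H0; the evidence is not statistically significant.

1.80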